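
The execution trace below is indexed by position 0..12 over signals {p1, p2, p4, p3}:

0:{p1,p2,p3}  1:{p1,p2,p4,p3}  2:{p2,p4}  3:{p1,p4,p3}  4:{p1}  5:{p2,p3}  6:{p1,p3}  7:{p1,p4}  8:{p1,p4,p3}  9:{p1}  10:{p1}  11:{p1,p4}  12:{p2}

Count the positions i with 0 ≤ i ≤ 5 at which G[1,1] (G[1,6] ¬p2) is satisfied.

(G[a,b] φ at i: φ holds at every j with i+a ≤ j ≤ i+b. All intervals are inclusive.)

1

Evaluate at each i in [0,5]:
  i=0: ✗ (fails at j=1)
  i=1: ✗ (fails at j=2)
  i=2: ✗ (fails at j=3)
  i=3: ✗ (fails at j=4)
  i=4: ✓ (all of [5,5])
  i=5: ✗ (fails at j=6)
Positions where it holds: {4} → 1.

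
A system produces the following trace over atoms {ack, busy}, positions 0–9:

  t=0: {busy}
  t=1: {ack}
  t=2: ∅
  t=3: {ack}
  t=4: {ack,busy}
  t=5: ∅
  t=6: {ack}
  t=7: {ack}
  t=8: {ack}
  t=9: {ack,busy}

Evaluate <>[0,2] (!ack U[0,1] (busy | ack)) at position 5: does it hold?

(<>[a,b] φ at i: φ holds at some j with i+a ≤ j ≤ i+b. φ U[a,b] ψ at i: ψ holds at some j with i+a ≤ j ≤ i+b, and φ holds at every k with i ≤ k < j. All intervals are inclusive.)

Check (!ack U[0,1] (busy | ack)) at each j in [5,7]:
  j=5: holds
  j=6: holds
  j=7: holds
Found at j=5 → formula holds.

Holds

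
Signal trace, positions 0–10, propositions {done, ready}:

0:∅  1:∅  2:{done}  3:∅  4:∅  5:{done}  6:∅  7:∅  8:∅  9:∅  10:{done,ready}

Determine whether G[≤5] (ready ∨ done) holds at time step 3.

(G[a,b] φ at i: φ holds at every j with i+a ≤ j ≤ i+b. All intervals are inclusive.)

Check (ready ∨ done) at every j in [3,8]:
  j=3: false
  j=4: false
  j=5: true
  j=6: false
  j=7: false
  j=8: false
Fails at j=3 → formula fails.

No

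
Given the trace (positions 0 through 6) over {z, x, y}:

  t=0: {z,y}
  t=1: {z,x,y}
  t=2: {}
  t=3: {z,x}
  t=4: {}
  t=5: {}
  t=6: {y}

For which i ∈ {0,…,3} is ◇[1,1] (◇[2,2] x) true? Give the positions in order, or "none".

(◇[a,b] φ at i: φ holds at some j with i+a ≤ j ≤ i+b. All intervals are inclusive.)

Evaluate at each i in [0,3]:
  i=0: ✓ (witness j=1)
  i=1: ✗ (none in [2,2])
  i=2: ✗ (none in [3,3])
  i=3: ✗ (none in [4,4])

0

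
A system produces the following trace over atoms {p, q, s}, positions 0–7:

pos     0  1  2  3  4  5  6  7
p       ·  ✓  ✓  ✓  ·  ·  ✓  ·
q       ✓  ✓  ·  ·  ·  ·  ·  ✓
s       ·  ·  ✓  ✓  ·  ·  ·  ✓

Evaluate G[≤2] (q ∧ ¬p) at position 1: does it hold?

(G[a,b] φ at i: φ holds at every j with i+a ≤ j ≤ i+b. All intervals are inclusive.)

False

Check (q ∧ ¬p) at every j in [1,3]:
  j=1: false
  j=2: false
  j=3: false
Fails at j=1 → formula fails.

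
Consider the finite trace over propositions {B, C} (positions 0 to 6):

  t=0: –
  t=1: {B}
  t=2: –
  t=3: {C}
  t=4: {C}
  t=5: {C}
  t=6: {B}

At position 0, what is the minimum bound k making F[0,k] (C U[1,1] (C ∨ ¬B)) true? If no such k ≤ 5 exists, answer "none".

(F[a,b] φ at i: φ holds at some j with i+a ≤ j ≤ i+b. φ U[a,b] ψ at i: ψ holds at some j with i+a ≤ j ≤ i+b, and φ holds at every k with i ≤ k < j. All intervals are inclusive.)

3

Scan j = 0,1,… for (C U[1,1] (C ∨ ¬B)):
  j=0: fails
  j=1: fails
  j=2: fails
  j=3: holds
First hit at j=3, so smallest k = 3-0 = 3.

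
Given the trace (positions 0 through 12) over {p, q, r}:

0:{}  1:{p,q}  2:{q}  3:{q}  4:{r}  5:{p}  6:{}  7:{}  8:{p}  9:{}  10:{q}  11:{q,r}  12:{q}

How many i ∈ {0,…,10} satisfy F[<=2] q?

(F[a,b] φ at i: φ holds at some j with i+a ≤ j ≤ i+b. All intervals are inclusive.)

Evaluate at each i in [0,10]:
  i=0: ✓ (witness j=1)
  i=1: ✓ (witness j=1)
  i=2: ✓ (witness j=2)
  i=3: ✓ (witness j=3)
  i=4: ✗ (none in [4,6])
  i=5: ✗ (none in [5,7])
  i=6: ✗ (none in [6,8])
  i=7: ✗ (none in [7,9])
  i=8: ✓ (witness j=10)
  i=9: ✓ (witness j=10)
  i=10: ✓ (witness j=10)
Positions where it holds: {0, 1, 2, 3, 8, 9, 10} → 7.

7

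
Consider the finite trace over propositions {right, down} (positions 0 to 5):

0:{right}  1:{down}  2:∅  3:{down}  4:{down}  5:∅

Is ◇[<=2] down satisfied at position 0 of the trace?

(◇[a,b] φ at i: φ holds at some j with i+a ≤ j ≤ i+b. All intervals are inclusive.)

Check down at each j in [0,2]:
  j=0: false
  j=1: true
  j=2: false
Found at j=1 → formula holds.

True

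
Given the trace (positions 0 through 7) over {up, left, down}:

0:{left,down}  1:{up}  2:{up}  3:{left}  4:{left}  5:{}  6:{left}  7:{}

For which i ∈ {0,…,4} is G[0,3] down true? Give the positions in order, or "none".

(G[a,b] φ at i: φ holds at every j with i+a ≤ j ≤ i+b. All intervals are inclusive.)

none

Evaluate at each i in [0,4]:
  i=0: ✗ (fails at j=1)
  i=1: ✗ (fails at j=1)
  i=2: ✗ (fails at j=2)
  i=3: ✗ (fails at j=3)
  i=4: ✗ (fails at j=4)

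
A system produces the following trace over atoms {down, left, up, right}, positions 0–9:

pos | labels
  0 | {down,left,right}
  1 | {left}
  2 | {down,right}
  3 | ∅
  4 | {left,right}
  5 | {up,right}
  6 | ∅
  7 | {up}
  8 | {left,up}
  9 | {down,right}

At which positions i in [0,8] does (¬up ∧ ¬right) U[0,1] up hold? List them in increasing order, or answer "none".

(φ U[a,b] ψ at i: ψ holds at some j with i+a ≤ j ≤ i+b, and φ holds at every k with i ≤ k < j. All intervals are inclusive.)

5, 6, 7, 8

Evaluate at each i in [0,8]:
  i=0: ✗ (no rhs in [0,1])
  i=1: ✗ (no rhs in [1,2])
  i=2: ✗ (no rhs in [2,3])
  i=3: ✗ (no rhs in [3,4])
  i=4: ✗ (lhs fails at k=4 before rhs at j=5)
  i=5: ✓ (rhs at j=5)
  i=6: ✓ (rhs at j=7; lhs holds on [6,6])
  i=7: ✓ (rhs at j=7)
  i=8: ✓ (rhs at j=8)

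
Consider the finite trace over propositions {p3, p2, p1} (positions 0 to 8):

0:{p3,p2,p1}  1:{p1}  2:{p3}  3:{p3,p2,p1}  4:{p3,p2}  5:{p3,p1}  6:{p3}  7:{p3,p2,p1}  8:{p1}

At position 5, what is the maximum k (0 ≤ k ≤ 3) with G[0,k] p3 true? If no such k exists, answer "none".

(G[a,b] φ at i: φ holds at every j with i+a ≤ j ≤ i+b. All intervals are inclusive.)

2

p3 must hold from j=5 onward; find where it first fails.
  j=5: holds
  j=6: holds
  j=7: holds
  j=8: fails
Holds on [5,7], so largest k = 2.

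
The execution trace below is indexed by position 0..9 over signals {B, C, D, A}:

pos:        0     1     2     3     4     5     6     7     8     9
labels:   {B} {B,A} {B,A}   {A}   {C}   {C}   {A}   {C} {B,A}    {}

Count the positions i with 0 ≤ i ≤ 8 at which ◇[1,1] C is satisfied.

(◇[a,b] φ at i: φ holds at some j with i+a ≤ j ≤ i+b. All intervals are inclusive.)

3

Evaluate at each i in [0,8]:
  i=0: ✗ (none in [1,1])
  i=1: ✗ (none in [2,2])
  i=2: ✗ (none in [3,3])
  i=3: ✓ (witness j=4)
  i=4: ✓ (witness j=5)
  i=5: ✗ (none in [6,6])
  i=6: ✓ (witness j=7)
  i=7: ✗ (none in [8,8])
  i=8: ✗ (none in [9,9])
Positions where it holds: {3, 4, 6} → 3.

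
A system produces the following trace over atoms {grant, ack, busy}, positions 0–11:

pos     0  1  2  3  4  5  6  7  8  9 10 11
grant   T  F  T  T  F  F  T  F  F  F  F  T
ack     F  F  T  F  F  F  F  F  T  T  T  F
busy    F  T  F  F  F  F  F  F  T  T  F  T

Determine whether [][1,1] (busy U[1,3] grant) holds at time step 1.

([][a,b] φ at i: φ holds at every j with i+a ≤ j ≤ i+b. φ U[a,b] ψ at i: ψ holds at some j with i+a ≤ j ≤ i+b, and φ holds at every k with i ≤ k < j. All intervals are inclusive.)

No

Check (busy U[1,3] grant) at every j in [2,2]:
  j=2: fails
Fails at j=2 → formula fails.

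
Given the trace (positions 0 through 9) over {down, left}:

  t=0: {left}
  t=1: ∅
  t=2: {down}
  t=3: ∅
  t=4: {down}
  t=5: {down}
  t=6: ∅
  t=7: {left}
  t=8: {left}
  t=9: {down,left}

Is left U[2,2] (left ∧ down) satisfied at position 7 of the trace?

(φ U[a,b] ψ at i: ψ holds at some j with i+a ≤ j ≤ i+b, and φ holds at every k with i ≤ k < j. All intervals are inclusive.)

Need some j in [9,9] with (left ∧ down), and left at every k in [7,j-1].
  j=9: (left ∧ down) holds; left holds at every k in [7,8] → satisfied.

Holds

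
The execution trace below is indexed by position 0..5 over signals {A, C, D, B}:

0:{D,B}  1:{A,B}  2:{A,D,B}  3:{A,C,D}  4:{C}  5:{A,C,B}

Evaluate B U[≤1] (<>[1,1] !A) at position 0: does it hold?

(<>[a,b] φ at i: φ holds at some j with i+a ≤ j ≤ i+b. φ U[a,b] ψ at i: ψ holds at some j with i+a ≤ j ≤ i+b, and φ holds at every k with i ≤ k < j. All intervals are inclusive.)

Need some j in [0,1] with <>[1,1] !A, and B at every k in [0,j-1].
  j=0: <>[1,1] !A — fails (none in [1,1]).
  j=1: <>[1,1] !A — fails (none in [2,2]).
No j in the window works → until fails.

No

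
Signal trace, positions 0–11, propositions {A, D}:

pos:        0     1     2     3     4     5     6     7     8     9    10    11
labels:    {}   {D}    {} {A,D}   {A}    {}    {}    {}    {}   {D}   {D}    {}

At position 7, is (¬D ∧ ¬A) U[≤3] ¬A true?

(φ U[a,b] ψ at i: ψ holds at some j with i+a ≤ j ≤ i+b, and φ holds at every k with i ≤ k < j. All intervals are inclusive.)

Yes

Need some j in [7,10] with ¬A, and (¬D ∧ ¬A) at every k in [7,j-1].
  j=7: ¬A holds; no prefix to check → satisfied.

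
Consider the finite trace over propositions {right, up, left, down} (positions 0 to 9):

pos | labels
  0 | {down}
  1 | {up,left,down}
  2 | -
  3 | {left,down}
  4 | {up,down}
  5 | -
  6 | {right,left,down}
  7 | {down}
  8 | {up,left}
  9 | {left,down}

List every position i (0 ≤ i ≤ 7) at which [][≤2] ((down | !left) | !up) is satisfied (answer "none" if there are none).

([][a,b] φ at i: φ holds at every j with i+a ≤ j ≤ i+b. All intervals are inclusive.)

0, 1, 2, 3, 4, 5

Evaluate at each i in [0,7]:
  i=0: ✓ (all of [0,2])
  i=1: ✓ (all of [1,3])
  i=2: ✓ (all of [2,4])
  i=3: ✓ (all of [3,5])
  i=4: ✓ (all of [4,6])
  i=5: ✓ (all of [5,7])
  i=6: ✗ (fails at j=8)
  i=7: ✗ (fails at j=8)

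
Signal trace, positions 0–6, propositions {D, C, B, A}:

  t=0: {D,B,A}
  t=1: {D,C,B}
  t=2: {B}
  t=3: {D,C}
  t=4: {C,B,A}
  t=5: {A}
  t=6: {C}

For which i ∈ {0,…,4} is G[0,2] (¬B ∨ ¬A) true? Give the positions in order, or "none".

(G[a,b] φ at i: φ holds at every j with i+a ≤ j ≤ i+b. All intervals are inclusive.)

Evaluate at each i in [0,4]:
  i=0: ✗ (fails at j=0)
  i=1: ✓ (all of [1,3])
  i=2: ✗ (fails at j=4)
  i=3: ✗ (fails at j=4)
  i=4: ✗ (fails at j=4)

1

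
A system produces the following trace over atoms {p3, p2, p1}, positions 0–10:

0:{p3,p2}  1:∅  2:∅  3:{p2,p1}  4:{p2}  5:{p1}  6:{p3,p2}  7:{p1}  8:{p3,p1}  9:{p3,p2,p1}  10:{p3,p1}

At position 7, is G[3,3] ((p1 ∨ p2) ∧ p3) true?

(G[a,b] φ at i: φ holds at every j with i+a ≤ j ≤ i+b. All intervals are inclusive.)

Check ((p1 ∨ p2) ∧ p3) at every j in [10,10]:
  j=10: true
All positions satisfy it → formula holds.

Holds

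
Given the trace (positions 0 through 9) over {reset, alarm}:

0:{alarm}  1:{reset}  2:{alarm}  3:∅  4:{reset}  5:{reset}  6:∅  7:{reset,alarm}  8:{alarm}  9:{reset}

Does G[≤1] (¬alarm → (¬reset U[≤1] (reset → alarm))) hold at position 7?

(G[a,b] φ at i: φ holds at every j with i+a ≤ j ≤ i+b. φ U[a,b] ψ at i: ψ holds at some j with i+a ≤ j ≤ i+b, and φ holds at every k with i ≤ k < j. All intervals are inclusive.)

Yes

Check (¬alarm → (¬reset U[≤1] (reset → alarm))) at every j in [7,8]:
  j=7: antecedent false → ✓
  j=8: antecedent false → ✓
All positions satisfy it → formula holds.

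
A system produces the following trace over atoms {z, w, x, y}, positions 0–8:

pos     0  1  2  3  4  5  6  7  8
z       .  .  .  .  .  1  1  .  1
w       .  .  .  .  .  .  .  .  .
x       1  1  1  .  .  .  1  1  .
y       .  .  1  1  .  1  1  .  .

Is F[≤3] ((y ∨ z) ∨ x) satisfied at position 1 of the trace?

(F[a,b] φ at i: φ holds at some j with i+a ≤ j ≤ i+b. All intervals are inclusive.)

Check ((y ∨ z) ∨ x) at each j in [1,4]:
  j=1: true
  j=2: true
  j=3: true
  j=4: false
Found at j=1 → formula holds.

Holds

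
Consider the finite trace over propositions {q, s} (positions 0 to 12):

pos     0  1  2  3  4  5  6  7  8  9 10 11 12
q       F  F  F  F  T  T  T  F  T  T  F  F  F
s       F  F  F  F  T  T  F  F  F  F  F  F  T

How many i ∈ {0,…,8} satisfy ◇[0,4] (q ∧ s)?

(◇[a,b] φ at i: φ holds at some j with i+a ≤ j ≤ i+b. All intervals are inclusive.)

Evaluate at each i in [0,8]:
  i=0: ✓ (witness j=4)
  i=1: ✓ (witness j=4)
  i=2: ✓ (witness j=4)
  i=3: ✓ (witness j=4)
  i=4: ✓ (witness j=4)
  i=5: ✓ (witness j=5)
  i=6: ✗ (none in [6,10])
  i=7: ✗ (none in [7,11])
  i=8: ✗ (none in [8,12])
Positions where it holds: {0, 1, 2, 3, 4, 5} → 6.

6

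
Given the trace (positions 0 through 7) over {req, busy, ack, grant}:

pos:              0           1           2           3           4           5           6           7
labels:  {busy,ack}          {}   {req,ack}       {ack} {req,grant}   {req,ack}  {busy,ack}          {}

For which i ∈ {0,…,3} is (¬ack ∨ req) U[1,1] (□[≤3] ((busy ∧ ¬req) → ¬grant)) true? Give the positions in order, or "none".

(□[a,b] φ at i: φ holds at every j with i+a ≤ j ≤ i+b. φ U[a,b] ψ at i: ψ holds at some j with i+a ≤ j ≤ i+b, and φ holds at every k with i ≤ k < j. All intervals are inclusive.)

Evaluate at each i in [0,3]:
  i=0: ✗ (lhs fails at k=0 before rhs at j=1)
  i=1: ✓ (rhs at j=2; lhs holds on [1,1])
  i=2: ✓ (rhs at j=3; lhs holds on [2,2])
  i=3: ✗ (lhs fails at k=3 before rhs at j=4)

1, 2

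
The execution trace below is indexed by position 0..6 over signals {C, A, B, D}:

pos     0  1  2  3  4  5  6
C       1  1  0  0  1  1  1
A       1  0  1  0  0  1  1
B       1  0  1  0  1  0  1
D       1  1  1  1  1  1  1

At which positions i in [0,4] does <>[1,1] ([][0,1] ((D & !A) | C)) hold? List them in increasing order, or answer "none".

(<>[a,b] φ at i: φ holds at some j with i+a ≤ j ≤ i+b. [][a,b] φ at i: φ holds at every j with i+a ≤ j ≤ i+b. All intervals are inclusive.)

2, 3, 4

Evaluate at each i in [0,4]:
  i=0: ✗ (none in [1,1])
  i=1: ✗ (none in [2,2])
  i=2: ✓ (witness j=3)
  i=3: ✓ (witness j=4)
  i=4: ✓ (witness j=5)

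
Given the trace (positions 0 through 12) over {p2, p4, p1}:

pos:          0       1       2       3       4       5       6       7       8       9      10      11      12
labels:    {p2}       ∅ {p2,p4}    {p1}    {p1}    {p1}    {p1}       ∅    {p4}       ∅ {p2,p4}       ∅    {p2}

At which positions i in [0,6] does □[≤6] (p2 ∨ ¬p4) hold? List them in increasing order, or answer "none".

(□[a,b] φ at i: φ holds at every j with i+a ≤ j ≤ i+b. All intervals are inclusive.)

Evaluate at each i in [0,6]:
  i=0: ✓ (all of [0,6])
  i=1: ✓ (all of [1,7])
  i=2: ✗ (fails at j=8)
  i=3: ✗ (fails at j=8)
  i=4: ✗ (fails at j=8)
  i=5: ✗ (fails at j=8)
  i=6: ✗ (fails at j=8)

0, 1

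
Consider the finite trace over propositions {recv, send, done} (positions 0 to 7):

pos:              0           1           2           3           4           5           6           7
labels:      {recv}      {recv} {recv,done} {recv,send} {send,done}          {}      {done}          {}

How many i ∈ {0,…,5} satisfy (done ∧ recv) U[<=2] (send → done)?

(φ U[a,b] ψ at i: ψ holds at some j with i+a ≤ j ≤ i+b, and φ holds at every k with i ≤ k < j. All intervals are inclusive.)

Evaluate at each i in [0,5]:
  i=0: ✓ (rhs at j=0)
  i=1: ✓ (rhs at j=1)
  i=2: ✓ (rhs at j=2)
  i=3: ✗ (lhs fails at k=3 before rhs at j=4)
  i=4: ✓ (rhs at j=4)
  i=5: ✓ (rhs at j=5)
Positions where it holds: {0, 1, 2, 4, 5} → 5.

5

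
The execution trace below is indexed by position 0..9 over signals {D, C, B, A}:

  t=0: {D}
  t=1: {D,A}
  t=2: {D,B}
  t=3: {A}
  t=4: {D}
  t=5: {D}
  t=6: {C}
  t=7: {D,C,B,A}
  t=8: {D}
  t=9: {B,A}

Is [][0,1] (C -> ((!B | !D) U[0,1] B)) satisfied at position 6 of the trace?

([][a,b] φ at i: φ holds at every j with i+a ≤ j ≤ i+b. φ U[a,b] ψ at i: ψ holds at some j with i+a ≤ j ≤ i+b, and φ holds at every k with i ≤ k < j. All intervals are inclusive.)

Holds

Check (C -> ((!B | !D) U[0,1] B)) at every j in [6,7]:
  j=6: antecedent true; consequent holds → ✓
  j=7: antecedent true; consequent holds → ✓
All positions satisfy it → formula holds.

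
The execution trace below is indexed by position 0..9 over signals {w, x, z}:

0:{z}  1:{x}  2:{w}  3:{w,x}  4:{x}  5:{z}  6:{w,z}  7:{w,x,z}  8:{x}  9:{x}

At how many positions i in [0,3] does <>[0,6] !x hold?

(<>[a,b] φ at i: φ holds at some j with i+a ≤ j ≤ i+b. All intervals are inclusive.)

Evaluate at each i in [0,3]:
  i=0: ✓ (witness j=0)
  i=1: ✓ (witness j=2)
  i=2: ✓ (witness j=2)
  i=3: ✓ (witness j=5)
Positions where it holds: {0, 1, 2, 3} → 4.

4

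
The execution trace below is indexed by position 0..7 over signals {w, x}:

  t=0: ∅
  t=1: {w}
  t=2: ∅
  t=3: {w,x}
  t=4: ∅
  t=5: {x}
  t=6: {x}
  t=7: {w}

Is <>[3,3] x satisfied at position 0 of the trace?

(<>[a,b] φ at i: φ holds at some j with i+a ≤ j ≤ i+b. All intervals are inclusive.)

Check x at each j in [3,3]:
  j=3: true
Found at j=3 → formula holds.

Holds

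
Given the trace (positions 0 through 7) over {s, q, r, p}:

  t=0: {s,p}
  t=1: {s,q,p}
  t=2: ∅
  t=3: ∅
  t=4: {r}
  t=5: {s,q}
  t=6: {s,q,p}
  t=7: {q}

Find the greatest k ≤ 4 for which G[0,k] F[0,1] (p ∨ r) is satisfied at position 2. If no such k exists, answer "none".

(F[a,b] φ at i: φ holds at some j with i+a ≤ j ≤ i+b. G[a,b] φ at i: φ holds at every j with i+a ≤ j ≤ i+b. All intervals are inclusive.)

F[0,1] (p ∨ r) must hold from j=2 onward; find where it first fails.
  j=2: fails → no k works.

none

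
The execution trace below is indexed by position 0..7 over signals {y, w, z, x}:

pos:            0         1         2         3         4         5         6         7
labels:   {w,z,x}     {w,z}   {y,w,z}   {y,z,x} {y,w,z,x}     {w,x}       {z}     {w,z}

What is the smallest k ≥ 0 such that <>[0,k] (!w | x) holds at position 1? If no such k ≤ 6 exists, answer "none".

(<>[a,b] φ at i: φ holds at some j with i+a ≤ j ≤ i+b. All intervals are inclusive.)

2

Scan j = 1,2,… for (!w | x):
  j=1: fails
  j=2: fails
  j=3: holds
First hit at j=3, so smallest k = 3-1 = 2.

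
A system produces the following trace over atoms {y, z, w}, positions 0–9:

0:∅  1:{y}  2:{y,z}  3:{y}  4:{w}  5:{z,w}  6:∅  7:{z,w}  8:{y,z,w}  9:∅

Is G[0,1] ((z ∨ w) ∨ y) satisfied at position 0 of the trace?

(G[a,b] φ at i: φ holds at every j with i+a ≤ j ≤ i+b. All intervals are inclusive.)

Does not hold

Check ((z ∨ w) ∨ y) at every j in [0,1]:
  j=0: false
  j=1: true
Fails at j=0 → formula fails.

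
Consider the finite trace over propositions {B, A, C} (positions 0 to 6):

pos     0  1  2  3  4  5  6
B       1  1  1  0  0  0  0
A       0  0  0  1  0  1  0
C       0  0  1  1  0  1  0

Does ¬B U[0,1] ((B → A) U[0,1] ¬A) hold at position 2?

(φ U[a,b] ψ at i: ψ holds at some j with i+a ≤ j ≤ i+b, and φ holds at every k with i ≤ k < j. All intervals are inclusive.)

Need some j in [2,3] with ((B → A) U[0,1] ¬A), and ¬B at every k in [2,j-1].
  j=2: ((B → A) U[0,1] ¬A) holds; no prefix to check → satisfied.

Yes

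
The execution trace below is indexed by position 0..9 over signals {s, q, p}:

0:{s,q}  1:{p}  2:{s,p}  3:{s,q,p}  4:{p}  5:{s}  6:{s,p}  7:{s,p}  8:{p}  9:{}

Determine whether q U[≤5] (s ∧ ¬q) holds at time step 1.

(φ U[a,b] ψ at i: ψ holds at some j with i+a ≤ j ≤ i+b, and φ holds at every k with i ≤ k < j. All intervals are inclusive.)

No

Need some j in [1,6] with (s ∧ ¬q), and q at every k in [1,j-1].
  j=1: (s ∧ ¬q) false.
  j=2: (s ∧ ¬q) holds, but q fails at k=1 → not this j.
  j=3: (s ∧ ¬q) false.
  j=4: (s ∧ ¬q) false.
  j=5: (s ∧ ¬q) holds, but q fails at k=1 → not this j.
  j=6: (s ∧ ¬q) holds, but q fails at k=1 → not this j.
No j in the window works → until fails.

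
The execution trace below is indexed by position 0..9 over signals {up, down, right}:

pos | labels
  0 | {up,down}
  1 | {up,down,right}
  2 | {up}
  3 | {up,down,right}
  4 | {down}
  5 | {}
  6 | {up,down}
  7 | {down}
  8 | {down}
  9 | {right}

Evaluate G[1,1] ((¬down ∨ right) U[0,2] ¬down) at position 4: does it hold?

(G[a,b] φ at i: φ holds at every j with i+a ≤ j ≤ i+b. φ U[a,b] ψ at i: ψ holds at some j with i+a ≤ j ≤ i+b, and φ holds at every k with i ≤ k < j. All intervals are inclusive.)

Check ((¬down ∨ right) U[0,2] ¬down) at every j in [5,5]:
  j=5: holds
All positions satisfy it → formula holds.

Yes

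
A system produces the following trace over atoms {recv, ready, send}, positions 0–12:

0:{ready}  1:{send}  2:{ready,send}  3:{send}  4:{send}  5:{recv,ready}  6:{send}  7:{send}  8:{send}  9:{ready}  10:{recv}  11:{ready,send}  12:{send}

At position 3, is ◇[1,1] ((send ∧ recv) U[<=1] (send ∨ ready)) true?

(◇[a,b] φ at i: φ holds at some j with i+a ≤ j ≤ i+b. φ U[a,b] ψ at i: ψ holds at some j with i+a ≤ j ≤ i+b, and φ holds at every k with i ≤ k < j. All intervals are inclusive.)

Check ((send ∧ recv) U[<=1] (send ∨ ready)) at each j in [4,4]:
  j=4: holds
Found at j=4 → formula holds.

Yes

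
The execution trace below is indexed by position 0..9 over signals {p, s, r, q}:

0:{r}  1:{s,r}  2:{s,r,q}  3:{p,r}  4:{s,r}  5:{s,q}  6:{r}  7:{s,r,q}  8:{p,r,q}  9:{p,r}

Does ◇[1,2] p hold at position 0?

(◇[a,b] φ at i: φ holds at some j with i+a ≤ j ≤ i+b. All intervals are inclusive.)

Check p at each j in [1,2]:
  j=1: false
  j=2: false
No position in the window satisfies it → formula fails.

Does not hold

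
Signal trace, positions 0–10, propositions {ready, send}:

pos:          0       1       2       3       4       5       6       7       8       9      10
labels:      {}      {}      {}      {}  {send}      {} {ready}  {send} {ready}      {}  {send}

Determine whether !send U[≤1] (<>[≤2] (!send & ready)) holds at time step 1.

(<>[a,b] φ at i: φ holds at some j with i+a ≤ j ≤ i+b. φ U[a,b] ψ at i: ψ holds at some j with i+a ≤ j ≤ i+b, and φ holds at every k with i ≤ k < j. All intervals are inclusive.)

Need some j in [1,2] with <>[≤2] (!send & ready), and !send at every k in [1,j-1].
  j=1: <>[≤2] (!send & ready) — fails (none in [1,3]).
  j=2: <>[≤2] (!send & ready) — fails (none in [2,4]).
No j in the window works → until fails.

False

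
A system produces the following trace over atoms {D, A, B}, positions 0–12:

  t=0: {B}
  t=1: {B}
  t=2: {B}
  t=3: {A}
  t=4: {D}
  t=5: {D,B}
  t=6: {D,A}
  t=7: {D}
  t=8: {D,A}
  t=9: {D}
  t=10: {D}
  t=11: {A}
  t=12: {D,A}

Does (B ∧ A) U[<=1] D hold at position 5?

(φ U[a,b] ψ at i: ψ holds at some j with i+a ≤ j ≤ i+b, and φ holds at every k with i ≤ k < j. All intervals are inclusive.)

Need some j in [5,6] with D, and (B ∧ A) at every k in [5,j-1].
  j=5: D holds; no prefix to check → satisfied.

Holds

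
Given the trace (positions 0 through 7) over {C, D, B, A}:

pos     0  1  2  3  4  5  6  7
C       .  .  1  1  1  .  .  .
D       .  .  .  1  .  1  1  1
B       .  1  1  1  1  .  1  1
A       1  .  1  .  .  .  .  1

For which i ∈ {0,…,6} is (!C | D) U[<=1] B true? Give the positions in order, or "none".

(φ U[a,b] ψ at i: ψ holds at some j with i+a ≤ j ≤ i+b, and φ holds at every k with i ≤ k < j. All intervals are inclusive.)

Evaluate at each i in [0,6]:
  i=0: ✓ (rhs at j=1; lhs holds on [0,0])
  i=1: ✓ (rhs at j=1)
  i=2: ✓ (rhs at j=2)
  i=3: ✓ (rhs at j=3)
  i=4: ✓ (rhs at j=4)
  i=5: ✓ (rhs at j=6; lhs holds on [5,5])
  i=6: ✓ (rhs at j=6)

0, 1, 2, 3, 4, 5, 6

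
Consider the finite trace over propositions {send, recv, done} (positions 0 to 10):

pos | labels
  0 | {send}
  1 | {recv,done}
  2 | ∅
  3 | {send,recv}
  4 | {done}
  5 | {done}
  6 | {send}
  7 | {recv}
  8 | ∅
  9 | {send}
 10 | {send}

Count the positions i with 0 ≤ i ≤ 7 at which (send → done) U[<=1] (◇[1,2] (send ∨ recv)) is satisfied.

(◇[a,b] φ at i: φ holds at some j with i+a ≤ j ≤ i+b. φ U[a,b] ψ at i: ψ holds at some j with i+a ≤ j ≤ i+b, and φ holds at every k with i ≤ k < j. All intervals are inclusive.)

Evaluate at each i in [0,7]:
  i=0: ✓ (rhs at j=0)
  i=1: ✓ (rhs at j=1)
  i=2: ✓ (rhs at j=2)
  i=3: ✗ (lhs fails at k=3 before rhs at j=4)
  i=4: ✓ (rhs at j=4)
  i=5: ✓ (rhs at j=5)
  i=6: ✓ (rhs at j=6)
  i=7: ✓ (rhs at j=7)
Positions where it holds: {0, 1, 2, 4, 5, 6, 7} → 7.

7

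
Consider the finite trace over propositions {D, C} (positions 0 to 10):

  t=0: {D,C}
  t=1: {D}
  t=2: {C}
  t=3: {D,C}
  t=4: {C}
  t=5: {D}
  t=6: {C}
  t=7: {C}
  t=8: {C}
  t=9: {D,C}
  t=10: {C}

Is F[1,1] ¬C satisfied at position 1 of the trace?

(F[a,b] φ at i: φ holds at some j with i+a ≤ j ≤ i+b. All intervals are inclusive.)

Check ¬C at each j in [2,2]:
  j=2: false
No position in the window satisfies it → formula fails.

No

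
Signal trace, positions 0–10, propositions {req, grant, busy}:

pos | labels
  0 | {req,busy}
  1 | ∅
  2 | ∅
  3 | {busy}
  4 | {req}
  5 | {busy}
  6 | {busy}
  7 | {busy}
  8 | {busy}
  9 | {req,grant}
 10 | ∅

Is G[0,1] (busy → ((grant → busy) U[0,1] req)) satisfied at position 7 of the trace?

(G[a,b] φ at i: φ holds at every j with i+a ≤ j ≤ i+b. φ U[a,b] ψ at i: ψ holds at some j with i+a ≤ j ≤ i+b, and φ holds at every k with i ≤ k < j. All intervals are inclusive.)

No

Check (busy → ((grant → busy) U[0,1] req)) at every j in [7,8]:
  j=7: antecedent true; consequent fails → ✗
  j=8: antecedent true; consequent holds → ✓
Fails at j=7 → formula fails.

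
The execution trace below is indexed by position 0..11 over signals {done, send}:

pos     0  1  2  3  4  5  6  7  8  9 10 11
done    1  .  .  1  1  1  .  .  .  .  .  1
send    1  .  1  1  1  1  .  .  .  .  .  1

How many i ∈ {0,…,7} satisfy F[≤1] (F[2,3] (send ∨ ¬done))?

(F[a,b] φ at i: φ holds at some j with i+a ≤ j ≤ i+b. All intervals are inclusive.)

8

Evaluate at each i in [0,7]:
  i=0: ✓ (witness j=0)
  i=1: ✓ (witness j=1)
  i=2: ✓ (witness j=2)
  i=3: ✓ (witness j=3)
  i=4: ✓ (witness j=4)
  i=5: ✓ (witness j=5)
  i=6: ✓ (witness j=6)
  i=7: ✓ (witness j=7)
Positions where it holds: {0, 1, 2, 3, 4, 5, 6, 7} → 8.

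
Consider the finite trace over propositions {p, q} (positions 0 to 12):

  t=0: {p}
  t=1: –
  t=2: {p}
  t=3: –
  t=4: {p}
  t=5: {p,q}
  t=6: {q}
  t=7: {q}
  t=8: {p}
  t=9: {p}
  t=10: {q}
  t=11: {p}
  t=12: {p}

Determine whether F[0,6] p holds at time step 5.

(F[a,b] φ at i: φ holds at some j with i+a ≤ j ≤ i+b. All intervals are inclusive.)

Holds

Check p at each j in [5,11]:
  j=5: true
  j=6: false
  j=7: false
  j=8: true
  j=9: true
  j=10: false
  j=11: true
Found at j=5 → formula holds.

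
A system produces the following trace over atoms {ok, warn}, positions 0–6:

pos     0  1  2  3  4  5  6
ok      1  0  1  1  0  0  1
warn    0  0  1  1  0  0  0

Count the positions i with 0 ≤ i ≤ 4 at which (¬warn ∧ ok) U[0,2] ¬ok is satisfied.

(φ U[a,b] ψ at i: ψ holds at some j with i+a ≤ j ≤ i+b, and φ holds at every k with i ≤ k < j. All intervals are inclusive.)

Evaluate at each i in [0,4]:
  i=0: ✓ (rhs at j=1; lhs holds on [0,0])
  i=1: ✓ (rhs at j=1)
  i=2: ✗ (lhs fails at k=2 before rhs at j=4)
  i=3: ✗ (lhs fails at k=3 before rhs at j=4)
  i=4: ✓ (rhs at j=4)
Positions where it holds: {0, 1, 4} → 3.

3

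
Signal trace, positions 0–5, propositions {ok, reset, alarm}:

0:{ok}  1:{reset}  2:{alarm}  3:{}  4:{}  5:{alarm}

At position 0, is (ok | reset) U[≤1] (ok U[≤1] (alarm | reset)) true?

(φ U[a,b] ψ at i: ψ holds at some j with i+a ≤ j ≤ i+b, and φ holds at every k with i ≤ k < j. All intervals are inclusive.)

Need some j in [0,1] with (ok U[≤1] (alarm | reset)), and (ok | reset) at every k in [0,j-1].
  j=0: (ok U[≤1] (alarm | reset)) holds; no prefix to check → satisfied.

Holds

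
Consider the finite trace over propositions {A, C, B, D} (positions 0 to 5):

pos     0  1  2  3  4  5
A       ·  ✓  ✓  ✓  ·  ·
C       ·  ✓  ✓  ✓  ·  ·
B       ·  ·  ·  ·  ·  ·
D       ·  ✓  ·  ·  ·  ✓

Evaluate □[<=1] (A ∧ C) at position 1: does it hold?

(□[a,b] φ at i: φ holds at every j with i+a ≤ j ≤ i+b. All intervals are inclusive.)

Check (A ∧ C) at every j in [1,2]:
  j=1: true
  j=2: true
All positions satisfy it → formula holds.

Yes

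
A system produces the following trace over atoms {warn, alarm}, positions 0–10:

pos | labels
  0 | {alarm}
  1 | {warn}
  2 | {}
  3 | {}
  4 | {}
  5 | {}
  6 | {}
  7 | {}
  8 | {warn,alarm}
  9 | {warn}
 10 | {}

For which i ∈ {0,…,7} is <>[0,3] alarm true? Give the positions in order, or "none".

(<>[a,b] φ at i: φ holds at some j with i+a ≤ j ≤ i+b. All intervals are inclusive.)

0, 5, 6, 7

Evaluate at each i in [0,7]:
  i=0: ✓ (witness j=0)
  i=1: ✗ (none in [1,4])
  i=2: ✗ (none in [2,5])
  i=3: ✗ (none in [3,6])
  i=4: ✗ (none in [4,7])
  i=5: ✓ (witness j=8)
  i=6: ✓ (witness j=8)
  i=7: ✓ (witness j=8)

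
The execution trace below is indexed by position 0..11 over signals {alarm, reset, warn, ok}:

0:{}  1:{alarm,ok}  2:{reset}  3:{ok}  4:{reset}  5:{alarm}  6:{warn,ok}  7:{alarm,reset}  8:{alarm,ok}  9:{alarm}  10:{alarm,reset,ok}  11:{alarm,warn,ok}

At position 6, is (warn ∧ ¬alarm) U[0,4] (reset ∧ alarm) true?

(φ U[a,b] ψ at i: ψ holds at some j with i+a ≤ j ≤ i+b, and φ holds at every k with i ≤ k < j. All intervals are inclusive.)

True

Need some j in [6,10] with (reset ∧ alarm), and (warn ∧ ¬alarm) at every k in [6,j-1].
  j=6: (reset ∧ alarm) false.
  j=7: (reset ∧ alarm) holds; (warn ∧ ¬alarm) holds at every k in [6,6] → satisfied.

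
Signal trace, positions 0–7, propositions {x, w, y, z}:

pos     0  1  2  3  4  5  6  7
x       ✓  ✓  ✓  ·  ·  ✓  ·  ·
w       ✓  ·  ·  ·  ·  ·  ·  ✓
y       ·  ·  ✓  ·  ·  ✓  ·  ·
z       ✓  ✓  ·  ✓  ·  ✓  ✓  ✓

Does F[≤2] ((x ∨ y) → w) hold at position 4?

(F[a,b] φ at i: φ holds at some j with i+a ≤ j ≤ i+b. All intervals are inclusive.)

True

Check ((x ∨ y) → w) at each j in [4,6]:
  j=4: true
  j=5: false
  j=6: true
Found at j=4 → formula holds.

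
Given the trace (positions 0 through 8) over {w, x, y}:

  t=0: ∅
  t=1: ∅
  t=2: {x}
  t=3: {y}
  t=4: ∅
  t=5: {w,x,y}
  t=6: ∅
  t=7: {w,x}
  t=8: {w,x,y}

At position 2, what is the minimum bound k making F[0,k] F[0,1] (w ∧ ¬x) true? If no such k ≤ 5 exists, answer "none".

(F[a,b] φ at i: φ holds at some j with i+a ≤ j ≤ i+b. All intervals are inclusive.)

Scan j = 2,3,… for F[0,1] (w ∧ ¬x):
  j=2: fails
  j=3: fails
  j=4: fails
  j=5: fails
  j=6: fails
  j=7: fails
No j in [2,7] satisfies it → none.

none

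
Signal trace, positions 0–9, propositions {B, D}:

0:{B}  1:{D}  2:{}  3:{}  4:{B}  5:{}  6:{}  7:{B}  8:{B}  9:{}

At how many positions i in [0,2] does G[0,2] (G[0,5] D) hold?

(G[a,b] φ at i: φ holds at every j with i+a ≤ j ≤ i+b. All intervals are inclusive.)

Evaluate at each i in [0,2]:
  i=0: ✗ (fails at j=0)
  i=1: ✗ (fails at j=1)
  i=2: ✗ (fails at j=2)
Positions where it holds: {} → 0.

0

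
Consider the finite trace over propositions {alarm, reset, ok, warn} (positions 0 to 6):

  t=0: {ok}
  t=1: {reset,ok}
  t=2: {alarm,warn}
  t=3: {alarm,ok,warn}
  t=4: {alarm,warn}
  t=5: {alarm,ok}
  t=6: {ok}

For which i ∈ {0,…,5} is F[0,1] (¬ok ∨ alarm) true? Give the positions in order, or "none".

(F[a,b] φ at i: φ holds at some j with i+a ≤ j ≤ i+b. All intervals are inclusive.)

1, 2, 3, 4, 5

Evaluate at each i in [0,5]:
  i=0: ✗ (none in [0,1])
  i=1: ✓ (witness j=2)
  i=2: ✓ (witness j=2)
  i=3: ✓ (witness j=3)
  i=4: ✓ (witness j=4)
  i=5: ✓ (witness j=5)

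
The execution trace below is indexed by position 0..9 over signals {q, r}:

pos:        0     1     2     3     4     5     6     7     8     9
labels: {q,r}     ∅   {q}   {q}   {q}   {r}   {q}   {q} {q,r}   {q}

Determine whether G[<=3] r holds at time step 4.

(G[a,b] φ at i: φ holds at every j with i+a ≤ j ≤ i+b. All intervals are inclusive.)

Check r at every j in [4,7]:
  j=4: false
  j=5: true
  j=6: false
  j=7: false
Fails at j=4 → formula fails.

Does not hold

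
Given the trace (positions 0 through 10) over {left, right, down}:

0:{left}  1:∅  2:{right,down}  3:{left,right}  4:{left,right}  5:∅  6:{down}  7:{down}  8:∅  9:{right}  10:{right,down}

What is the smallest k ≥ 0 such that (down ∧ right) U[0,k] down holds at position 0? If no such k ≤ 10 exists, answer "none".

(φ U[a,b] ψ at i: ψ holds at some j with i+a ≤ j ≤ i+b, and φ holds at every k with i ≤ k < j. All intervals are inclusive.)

Need earliest j ≥ 0 with down, and (down ∧ right) at every k in [0,j-1].
  j=0: rhs fails.
  j=1: rhs fails.
  j=2: rhs holds but lhs fails at k=0.
  j=3: rhs fails.
  j=4: rhs fails.
  j=5: rhs fails.
  j=6: rhs holds but lhs fails at k=0.
  j=7: rhs holds but lhs fails at k=0.
  j=8: rhs fails.
  j=9: rhs fails.
  j=10: rhs holds but lhs fails at k=0.
No witness within the range → none.

none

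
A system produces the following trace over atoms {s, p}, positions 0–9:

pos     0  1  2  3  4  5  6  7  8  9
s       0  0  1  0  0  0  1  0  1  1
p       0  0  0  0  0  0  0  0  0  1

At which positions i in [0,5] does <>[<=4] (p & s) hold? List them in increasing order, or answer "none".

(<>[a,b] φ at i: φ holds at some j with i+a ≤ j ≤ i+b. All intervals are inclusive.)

Evaluate at each i in [0,5]:
  i=0: ✗ (none in [0,4])
  i=1: ✗ (none in [1,5])
  i=2: ✗ (none in [2,6])
  i=3: ✗ (none in [3,7])
  i=4: ✗ (none in [4,8])
  i=5: ✓ (witness j=9)

5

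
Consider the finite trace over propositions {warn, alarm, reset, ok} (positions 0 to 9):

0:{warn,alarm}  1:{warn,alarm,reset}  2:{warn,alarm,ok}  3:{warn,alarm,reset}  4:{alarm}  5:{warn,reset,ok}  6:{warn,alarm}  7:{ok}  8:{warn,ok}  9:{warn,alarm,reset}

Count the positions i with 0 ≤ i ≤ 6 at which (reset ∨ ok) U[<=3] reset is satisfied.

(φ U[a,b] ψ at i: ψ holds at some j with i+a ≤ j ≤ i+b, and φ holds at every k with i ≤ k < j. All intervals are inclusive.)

4

Evaluate at each i in [0,6]:
  i=0: ✗ (lhs fails at k=0 before rhs at j=1)
  i=1: ✓ (rhs at j=1)
  i=2: ✓ (rhs at j=3; lhs holds on [2,2])
  i=3: ✓ (rhs at j=3)
  i=4: ✗ (lhs fails at k=4 before rhs at j=5)
  i=5: ✓ (rhs at j=5)
  i=6: ✗ (lhs fails at k=6 before rhs at j=9)
Positions where it holds: {1, 2, 3, 5} → 4.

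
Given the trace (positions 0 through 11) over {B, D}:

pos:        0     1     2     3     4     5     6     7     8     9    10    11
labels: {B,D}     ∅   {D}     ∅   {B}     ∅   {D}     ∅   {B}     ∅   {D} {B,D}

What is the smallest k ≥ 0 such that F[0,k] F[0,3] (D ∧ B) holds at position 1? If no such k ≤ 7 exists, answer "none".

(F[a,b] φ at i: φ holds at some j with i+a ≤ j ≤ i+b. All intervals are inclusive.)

Scan j = 1,2,… for F[0,3] (D ∧ B):
  j=1: fails
  j=2: fails
  j=3: fails
  j=4: fails
  j=5: fails
  j=6: fails
  j=7: fails
  j=8: holds
First hit at j=8, so smallest k = 8-1 = 7.

7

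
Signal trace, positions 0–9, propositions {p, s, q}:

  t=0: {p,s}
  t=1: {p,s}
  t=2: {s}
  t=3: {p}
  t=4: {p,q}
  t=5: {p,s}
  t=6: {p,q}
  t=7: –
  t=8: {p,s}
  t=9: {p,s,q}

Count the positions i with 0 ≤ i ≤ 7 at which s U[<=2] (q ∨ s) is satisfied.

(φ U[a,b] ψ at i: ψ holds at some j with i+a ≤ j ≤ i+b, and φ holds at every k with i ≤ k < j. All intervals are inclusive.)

Evaluate at each i in [0,7]:
  i=0: ✓ (rhs at j=0)
  i=1: ✓ (rhs at j=1)
  i=2: ✓ (rhs at j=2)
  i=3: ✗ (lhs fails at k=3 before rhs at j=4)
  i=4: ✓ (rhs at j=4)
  i=5: ✓ (rhs at j=5)
  i=6: ✓ (rhs at j=6)
  i=7: ✗ (lhs fails at k=7 before rhs at j=8)
Positions where it holds: {0, 1, 2, 4, 5, 6} → 6.

6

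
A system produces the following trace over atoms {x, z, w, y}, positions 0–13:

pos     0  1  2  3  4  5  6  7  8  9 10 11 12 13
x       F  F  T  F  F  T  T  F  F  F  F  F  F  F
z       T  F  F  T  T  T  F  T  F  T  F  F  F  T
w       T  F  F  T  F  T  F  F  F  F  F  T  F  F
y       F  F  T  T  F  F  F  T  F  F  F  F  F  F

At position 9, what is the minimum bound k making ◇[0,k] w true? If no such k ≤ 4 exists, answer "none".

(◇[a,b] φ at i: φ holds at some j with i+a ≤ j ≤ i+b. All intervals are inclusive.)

Scan j = 9,10,… for w:
  j=9: fails
  j=10: fails
  j=11: holds
First hit at j=11, so smallest k = 11-9 = 2.

2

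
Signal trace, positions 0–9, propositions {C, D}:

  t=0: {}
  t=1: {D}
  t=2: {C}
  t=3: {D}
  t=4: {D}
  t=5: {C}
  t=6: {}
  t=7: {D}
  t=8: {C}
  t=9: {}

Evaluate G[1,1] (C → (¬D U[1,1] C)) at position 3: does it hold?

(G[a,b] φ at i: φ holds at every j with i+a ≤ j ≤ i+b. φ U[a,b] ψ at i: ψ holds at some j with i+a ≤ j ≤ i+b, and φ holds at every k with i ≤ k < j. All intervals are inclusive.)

True

Check (C → (¬D U[1,1] C)) at every j in [4,4]:
  j=4: antecedent false → ✓
All positions satisfy it → formula holds.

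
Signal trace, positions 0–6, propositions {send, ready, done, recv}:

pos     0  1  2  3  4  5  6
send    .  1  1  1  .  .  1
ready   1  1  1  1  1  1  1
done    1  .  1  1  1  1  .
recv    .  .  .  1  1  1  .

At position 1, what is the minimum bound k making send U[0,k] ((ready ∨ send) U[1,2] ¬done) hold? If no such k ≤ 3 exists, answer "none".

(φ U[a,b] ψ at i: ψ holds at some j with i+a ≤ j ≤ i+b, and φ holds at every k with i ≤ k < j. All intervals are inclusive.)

3

Need earliest j ≥ 1 with ((ready ∨ send) U[1,2] ¬done), and send at every k in [1,j-1].
  j=1: rhs fails.
  j=2: rhs fails.
  j=3: rhs fails.
  j=4: rhs holds; lhs holds on [1,3]. k = 3.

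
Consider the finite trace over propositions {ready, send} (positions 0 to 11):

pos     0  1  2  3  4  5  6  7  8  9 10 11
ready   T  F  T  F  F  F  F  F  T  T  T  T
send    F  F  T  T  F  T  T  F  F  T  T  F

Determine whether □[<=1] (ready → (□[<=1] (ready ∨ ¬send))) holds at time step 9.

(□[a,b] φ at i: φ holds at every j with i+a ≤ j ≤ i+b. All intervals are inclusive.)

Check (ready → (□[<=1] (ready ∨ ¬send))) at every j in [9,10]:
  j=9: antecedent true; consequent holds on [9,10] → ✓
  j=10: antecedent true; consequent holds on [10,11] → ✓
All positions satisfy it → formula holds.

Holds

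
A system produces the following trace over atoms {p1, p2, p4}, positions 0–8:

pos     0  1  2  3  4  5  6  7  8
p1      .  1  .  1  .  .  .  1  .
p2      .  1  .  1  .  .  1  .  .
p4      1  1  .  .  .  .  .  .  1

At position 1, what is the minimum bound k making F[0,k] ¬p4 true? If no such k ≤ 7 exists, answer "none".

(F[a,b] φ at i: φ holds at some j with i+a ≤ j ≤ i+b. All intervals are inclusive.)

Scan j = 1,2,… for ¬p4:
  j=1: fails
  j=2: holds
First hit at j=2, so smallest k = 2-1 = 1.

1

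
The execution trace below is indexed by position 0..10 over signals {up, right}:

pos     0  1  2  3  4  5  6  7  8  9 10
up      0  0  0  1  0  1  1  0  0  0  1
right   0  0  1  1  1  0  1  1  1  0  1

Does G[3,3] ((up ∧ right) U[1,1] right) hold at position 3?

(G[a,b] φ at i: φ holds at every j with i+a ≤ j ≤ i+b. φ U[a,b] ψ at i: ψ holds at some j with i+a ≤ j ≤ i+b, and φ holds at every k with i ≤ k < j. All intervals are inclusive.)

Check ((up ∧ right) U[1,1] right) at every j in [6,6]:
  j=6: holds
All positions satisfy it → formula holds.

True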